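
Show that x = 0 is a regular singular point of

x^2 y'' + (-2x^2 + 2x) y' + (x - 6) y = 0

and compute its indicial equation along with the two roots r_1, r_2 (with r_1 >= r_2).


Divide by x^2 to reach normal form y'' + P_1(x) y' + P_2(x) y = 0 with P_1(x) = -2 + 2/x and P_2(x) = 1/x - 6/x^2.
x = 0 is a singular point because the y'-coefficient -2 + 2/x has a pole at x = 0 and the y-coefficient 1/x - 6/x^2 has a pole at x = 0.
It is a regular singular point because x P_1(x) = p(x) = 2 - 2x and x^2 P_2(x) = q(x) = x - 6 are polynomials, hence analytic at x = 0.
p(0) = 2,  q(0) = -6.
Indicial equation: r(r-1) + p(0) r + q(0) = 0, i.e. r^2 + (p(0) - 1) r + q(0) = 0, i.e. r^2 + 1 r - 6 = 0.
Discriminant: (1)^2 - 4(-6) = 25, so r = (-1 ± 5)/2.
Solving: r_1 = 2, r_2 = -3.

indicial: r^2 + 1 r - 6 = 0; roots r_1 = 2, r_2 = -3


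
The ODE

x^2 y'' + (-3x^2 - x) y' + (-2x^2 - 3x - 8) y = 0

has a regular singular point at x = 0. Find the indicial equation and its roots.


Divide by x^2 to reach normal form y'' + P_1(x) y' + P_2(x) y = 0 with P_1(x) = -3 - 1/x and P_2(x) = -2 - 3/x - 8/x^2.
x = 0 is a singular point because the y'-coefficient -3 - 1/x has a pole at x = 0 and the y-coefficient -2 - 3/x - 8/x^2 has a pole at x = 0.
It is a regular singular point because x P_1(x) = p(x) = -3x - 1 and x^2 P_2(x) = q(x) = -2x^2 - 3x - 8 are polynomials, hence analytic at x = 0.
p(0) = -1,  q(0) = -8.
Indicial equation: r(r-1) + p(0) r + q(0) = 0, i.e. r^2 + (p(0) - 1) r + q(0) = 0, i.e. r^2 - 2 r - 8 = 0.
Discriminant: (-2)^2 - 4(-8) = 36, so r = (2 ± 6)/2.
Solving: r_1 = 4, r_2 = -2.

indicial: r^2 - 2 r - 8 = 0; roots r_1 = 4, r_2 = -2


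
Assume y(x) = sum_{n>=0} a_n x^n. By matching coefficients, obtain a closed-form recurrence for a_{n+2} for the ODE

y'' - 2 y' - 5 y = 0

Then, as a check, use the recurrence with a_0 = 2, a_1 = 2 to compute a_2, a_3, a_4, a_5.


Substitute y = sum_n a_n x^n.
y''(x) has coefficient (n+2)(n+1) a_{n+2} at x^n;
-2 y'(x) has coefficient -2 (n+1) a_{n+1} at x^n;
-5 y(x) has coefficient -5 a_n at x^n.
Matching x^n: (n+2)(n+1) a_{n+2} - 2 (n+1) a_{n+1} - 5 a_n = 0.
Thus a_{n+2} = [2 (n+1) a_{n+1} + 5 a_n] / ((n+1)(n+2)).

Check with a_0 = 2, a_1 = 2 (apply the recurrence for n = 0, 1, 2, 3): a_0 = 2, a_1 = 2, a_2 = 7, a_3 = 19/3, a_4 = 73/12, a_5 = 241/60.

a_(n+2) = [2 (n+1) a_(n+1) + 5 a_n] / ((n+1)(n+2)); check: a_0 = 2, a_1 = 2, a_2 = 7, a_3 = 19/3, a_4 = 73/12, a_5 = 241/60


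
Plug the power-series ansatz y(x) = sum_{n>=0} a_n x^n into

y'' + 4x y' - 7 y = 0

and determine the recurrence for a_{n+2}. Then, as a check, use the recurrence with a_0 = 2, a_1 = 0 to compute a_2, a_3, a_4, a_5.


Substitute y = sum_n a_n x^n.
y''(x) has coefficient (n+2)(n+1) a_{n+2} at x^n;
4 x y'(x) has coefficient 4 n a_n at x^n (shift);
-7 y(x) has coefficient -7 a_n at x^n.
Matching x^n: (n+2)(n+1) a_{n+2} + (4n - 7) a_n = 0.
Thus a_{n+2} = (-4n + 7) / ((n+1)(n+2)) * a_n.

Check with a_0 = 2, a_1 = 0 (apply the recurrence for n = 0, 1, 2, 3): a_0 = 2, a_1 = 0, a_2 = 7, a_3 = 0, a_4 = -7/12, a_5 = 0.

a_(n+2) = (-4n + 7) / ((n+1)(n+2)) * a_n; check: a_0 = 2, a_1 = 0, a_2 = 7, a_3 = 0, a_4 = -7/12, a_5 = 0


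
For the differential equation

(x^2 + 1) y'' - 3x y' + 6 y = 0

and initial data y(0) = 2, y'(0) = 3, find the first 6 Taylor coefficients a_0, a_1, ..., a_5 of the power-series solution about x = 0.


Ansatz: y(x) = sum_{n>=0} a_n x^n, so y'(x) = sum_{n>=1} n a_n x^(n-1) and y''(x) = sum_{n>=2} n(n-1) a_n x^(n-2).
Substitute into P(x) y'' + Q(x) y' + R(x) y = 0 with P(x) = x^2 + 1, Q(x) = -3x, R(x) = 6, and match powers of x.
Initial conditions: a_0 = 2, a_1 = 3.
Setting the coefficient of each power of x to zero and solving order by order (substituting the coefficients already found):
  x^0: 2 a_2 + 6 a_0 = 0  ->  2 a_2 = -6 a_0 = -12  ->  a_2 = -6
  x^1: 6 a_3 + 3 a_1 = 0  ->  6 a_3 = -3 a_1 = -9  ->  a_3 = -3/2
  x^2: 12 a_4 + 2 a_2 = 0  ->  12 a_4 = -2 a_2 = 12  ->  a_4 = 1
  x^3: 20 a_5 + 3 a_3 = 0  ->  20 a_5 = -3 a_3 = 9/2  ->  a_5 = 9/40
Truncated series: y(x) = 2 + 3 x - 6 x^2 - (3/2) x^3 + x^4 + (9/40) x^5 + O(x^6).

a_0 = 2; a_1 = 3; a_2 = -6; a_3 = -3/2; a_4 = 1; a_5 = 9/40


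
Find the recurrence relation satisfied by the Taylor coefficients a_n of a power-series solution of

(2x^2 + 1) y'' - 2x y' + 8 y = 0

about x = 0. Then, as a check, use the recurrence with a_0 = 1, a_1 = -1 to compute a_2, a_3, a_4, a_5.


Substitute y = sum_n a_n x^n.
(1 + 2 x^2) y'' contributes (n+2)(n+1) a_{n+2} + 2 n(n-1) a_n at x^n.
-2 x y'(x) contributes -2 n a_n at x^n.
8 y(x) contributes 8 a_n at x^n.
Matching x^n: (n+2)(n+1) a_{n+2} + (2 n(n-1) - 2 n + 8) a_n = 0.
Thus a_{n+2} = (-2 n(n-1) + 2 n - 8) / ((n+1)(n+2)) * a_n.

Check with a_0 = 1, a_1 = -1 (apply the recurrence for n = 0, 1, 2, 3): a_0 = 1, a_1 = -1, a_2 = -4, a_3 = 1, a_4 = 8/3, a_5 = -7/10.

a_(n+2) = (-2 n(n-1) + 2 n - 8) / ((n+1)(n+2)) * a_n; check: a_0 = 1, a_1 = -1, a_2 = -4, a_3 = 1, a_4 = 8/3, a_5 = -7/10


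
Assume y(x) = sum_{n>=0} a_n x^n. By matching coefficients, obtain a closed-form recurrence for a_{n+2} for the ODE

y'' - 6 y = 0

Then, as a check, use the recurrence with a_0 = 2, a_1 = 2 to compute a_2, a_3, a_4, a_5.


Substitute y = sum_n a_n x^n into y'' + (const) y = 0.
y''(x) = sum_{n>=0} (n+2)(n+1) a_{n+2} x^n.
The ODE becomes sum_n [(n+2)(n+1) a_{n+2} - 6 a_n] x^n = 0.
Setting each coefficient to zero gives the recurrence:
  (n+2)(n+1) a_{n+2} - 6 a_n = 0,
  a_{n+2} = 6 / ((n+1)(n+2)) a_n.

Check with a_0 = 2, a_1 = 2 (apply the recurrence for n = 0, 1, 2, 3): a_0 = 2, a_1 = 2, a_2 = 6, a_3 = 2, a_4 = 3, a_5 = 3/5.

a_{n+2} = 6/((n+1)(n+2)) * a_n; check: a_0 = 2, a_1 = 2, a_2 = 6, a_3 = 2, a_4 = 3, a_5 = 3/5


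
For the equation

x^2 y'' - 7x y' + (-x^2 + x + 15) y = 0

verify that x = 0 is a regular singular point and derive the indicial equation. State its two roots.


Divide by x^2 to reach normal form y'' + P_1(x) y' + P_2(x) y = 0 with P_1(x) = -7/x and P_2(x) = -1 + 1/x + 15/x^2.
x = 0 is a singular point because the y'-coefficient -7/x has a pole at x = 0 and the y-coefficient -1 + 1/x + 15/x^2 has a pole at x = 0.
It is a regular singular point because x P_1(x) = p(x) = -7 and x^2 P_2(x) = q(x) = -x^2 + x + 15 are polynomials, hence analytic at x = 0.
p(0) = -7,  q(0) = 15.
Indicial equation: r(r-1) + p(0) r + q(0) = 0, i.e. r^2 + (p(0) - 1) r + q(0) = 0, i.e. r^2 - 8 r + 15 = 0.
Discriminant: (-8)^2 - 4(15) = 4, so r = (8 ± 2)/2.
Solving: r_1 = 5, r_2 = 3.

indicial: r^2 - 8 r + 15 = 0; roots r_1 = 5, r_2 = 3


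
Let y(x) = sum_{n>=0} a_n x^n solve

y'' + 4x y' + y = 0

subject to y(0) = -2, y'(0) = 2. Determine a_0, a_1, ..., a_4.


Ansatz: y(x) = sum_{n>=0} a_n x^n, so y'(x) = sum_{n>=1} n a_n x^(n-1) and y''(x) = sum_{n>=2} n(n-1) a_n x^(n-2).
Substitute into P(x) y'' + Q(x) y' + R(x) y = 0 with P(x) = 1, Q(x) = 4x, R(x) = 1, and match powers of x.
Initial conditions: a_0 = -2, a_1 = 2.
Setting the coefficient of each power of x to zero and solving order by order (substituting the coefficients already found):
  x^0: 2 a_2 + a_0 = 0  ->  2 a_2 = -a_0 = 2  ->  a_2 = 1
  x^1: 6 a_3 + 5 a_1 = 0  ->  6 a_3 = -5 a_1 = -10  ->  a_3 = -5/3
  x^2: 12 a_4 + 9 a_2 = 0  ->  12 a_4 = -9 a_2 = -9  ->  a_4 = -3/4
Truncated series: y(x) = -2 + 2 x + x^2 - (5/3) x^3 - (3/4) x^4 + O(x^5).

a_0 = -2; a_1 = 2; a_2 = 1; a_3 = -5/3; a_4 = -3/4


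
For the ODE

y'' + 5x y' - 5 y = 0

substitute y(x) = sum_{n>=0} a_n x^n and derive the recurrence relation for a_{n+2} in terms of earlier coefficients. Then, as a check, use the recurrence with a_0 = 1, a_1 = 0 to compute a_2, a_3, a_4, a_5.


Substitute y = sum_n a_n x^n.
y''(x) has coefficient (n+2)(n+1) a_{n+2} at x^n;
5 x y'(x) has coefficient 5 n a_n at x^n (shift);
-5 y(x) has coefficient -5 a_n at x^n.
Matching x^n: (n+2)(n+1) a_{n+2} + (5n - 5) a_n = 0.
Thus a_{n+2} = (-5n + 5) / ((n+1)(n+2)) * a_n.

Check with a_0 = 1, a_1 = 0 (apply the recurrence for n = 0, 1, 2, 3): a_0 = 1, a_1 = 0, a_2 = 5/2, a_3 = 0, a_4 = -25/24, a_5 = 0.

a_(n+2) = (-5n + 5) / ((n+1)(n+2)) * a_n; check: a_0 = 1, a_1 = 0, a_2 = 5/2, a_3 = 0, a_4 = -25/24, a_5 = 0


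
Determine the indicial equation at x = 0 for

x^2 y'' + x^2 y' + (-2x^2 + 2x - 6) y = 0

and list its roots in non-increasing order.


Divide by x^2 to reach normal form y'' + P_1(x) y' + P_2(x) y = 0 with P_1(x) = 1 and P_2(x) = -2 + 2/x - 6/x^2.
x = 0 is a singular point because the y-coefficient -2 + 2/x - 6/x^2 has a pole at x = 0.
It is a regular singular point because x P_1(x) = p(x) = x and x^2 P_2(x) = q(x) = -2x^2 + 2x - 6 are polynomials, hence analytic at x = 0.
p(0) = 0,  q(0) = -6.
Indicial equation: r(r-1) + p(0) r + q(0) = 0, i.e. r^2 + (p(0) - 1) r + q(0) = 0, i.e. r^2 - 1 r - 6 = 0.
Discriminant: (-1)^2 - 4(-6) = 25, so r = (1 ± 5)/2.
Solving: r_1 = 3, r_2 = -2.

indicial: r^2 - 1 r - 6 = 0; roots r_1 = 3, r_2 = -2


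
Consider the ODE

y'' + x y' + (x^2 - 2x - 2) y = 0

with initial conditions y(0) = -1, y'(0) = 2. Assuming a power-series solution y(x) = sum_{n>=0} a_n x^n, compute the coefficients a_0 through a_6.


Ansatz: y(x) = sum_{n>=0} a_n x^n, so y'(x) = sum_{n>=1} n a_n x^(n-1) and y''(x) = sum_{n>=2} n(n-1) a_n x^(n-2).
Substitute into P(x) y'' + Q(x) y' + R(x) y = 0 with P(x) = 1, Q(x) = x, R(x) = x^2 - 2x - 2, and match powers of x.
Initial conditions: a_0 = -1, a_1 = 2.
Setting the coefficient of each power of x to zero and solving order by order (substituting the coefficients already found):
  x^0: 2 a_2 - 2 a_0 = 0  ->  2 a_2 = 2 a_0 = -2  ->  a_2 = -1
  x^1: 6 a_3 - a_1 - 2 a_0 = 0  ->  6 a_3 = a_1 + 2 a_0 = 0  ->  a_3 = 0
  x^2: 12 a_4 - 2 a_1 + a_0 = 0  ->  12 a_4 = 2 a_1 - a_0 = 5  ->  a_4 = 5/12
  x^3: 20 a_5 + a_3 - 2 a_2 + a_1 = 0  ->  20 a_5 = -a_3 + 2 a_2 - a_1 = -4  ->  a_5 = -1/5
  x^4: 30 a_6 + 2 a_4 - 2 a_3 + a_2 = 0  ->  30 a_6 = -2 a_4 + 2 a_3 - a_2 = 1/6  ->  a_6 = 1/180
Truncated series: y(x) = -1 + 2 x - x^2 + (5/12) x^4 - (1/5) x^5 + (1/180) x^6 + O(x^7).

a_0 = -1; a_1 = 2; a_2 = -1; a_3 = 0; a_4 = 5/12; a_5 = -1/5; a_6 = 1/180


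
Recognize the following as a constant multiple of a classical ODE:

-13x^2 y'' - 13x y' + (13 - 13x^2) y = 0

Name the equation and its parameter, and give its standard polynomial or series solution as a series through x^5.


All three coefficients share the factor -13; dividing through by -13 gives  x^2 y'' + x y' + (x^2 - 1) y = 0.
This matches the Bessel equation x^2 y'' + x y' + (x^2 - nu^2) y = 0 with nu^2 = 1, so nu = 1; the solution bounded at x = 0 is J_1(x).
Frobenius at x = 0: indicial roots ±nu; for r = nu the recurrence k(k + 2nu) c_k = -c_{k-2} gives the standard series J_nu(x) = sum_{k>=0} (-1)^k / (k! (k+nu)!) (x/2)^(2k+nu). Evaluate the first 3 terms:
  k = 0: (-1)^0 / (0! * 1! * 2^1) x^1 = 1/(1*1*2) x^1 = (1/2) x^1
  k = 1: (-1)^1 / (1! * 2! * 2^3) x^3 = -1/(1*2*8) x^3 = (-1/16) x^3
  k = 2: (-1)^2 / (2! * 3! * 2^5) x^5 = 1/(2*6*32) x^5 = (1/384) x^5
Hence J_1(x) = x^5/384 - x^3/16 + x/2 + ....

J_1(x); series = x^5/384 - x^3/16 + x/2


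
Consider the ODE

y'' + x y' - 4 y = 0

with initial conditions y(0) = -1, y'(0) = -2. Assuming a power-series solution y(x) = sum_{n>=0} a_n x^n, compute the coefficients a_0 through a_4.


Ansatz: y(x) = sum_{n>=0} a_n x^n, so y'(x) = sum_{n>=1} n a_n x^(n-1) and y''(x) = sum_{n>=2} n(n-1) a_n x^(n-2).
Substitute into P(x) y'' + Q(x) y' + R(x) y = 0 with P(x) = 1, Q(x) = x, R(x) = -4, and match powers of x.
Initial conditions: a_0 = -1, a_1 = -2.
Setting the coefficient of each power of x to zero and solving order by order (substituting the coefficients already found):
  x^0: 2 a_2 - 4 a_0 = 0  ->  2 a_2 = 4 a_0 = -4  ->  a_2 = -2
  x^1: 6 a_3 - 3 a_1 = 0  ->  6 a_3 = 3 a_1 = -6  ->  a_3 = -1
  x^2: 12 a_4 - 2 a_2 = 0  ->  12 a_4 = 2 a_2 = -4  ->  a_4 = -1/3
Truncated series: y(x) = -1 - 2 x - 2 x^2 - x^3 - (1/3) x^4 + O(x^5).

a_0 = -1; a_1 = -2; a_2 = -2; a_3 = -1; a_4 = -1/3


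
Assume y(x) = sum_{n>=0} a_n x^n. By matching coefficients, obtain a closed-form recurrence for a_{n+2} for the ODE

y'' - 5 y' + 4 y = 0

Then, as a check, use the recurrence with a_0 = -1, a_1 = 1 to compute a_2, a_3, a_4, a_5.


Substitute y = sum_n a_n x^n.
y''(x) has coefficient (n+2)(n+1) a_{n+2} at x^n;
-5 y'(x) has coefficient -5 (n+1) a_{n+1} at x^n;
4 y(x) has coefficient 4 a_n at x^n.
Matching x^n: (n+2)(n+1) a_{n+2} - 5 (n+1) a_{n+1} + 4 a_n = 0.
Thus a_{n+2} = [5 (n+1) a_{n+1} - 4 a_n] / ((n+1)(n+2)).

Check with a_0 = -1, a_1 = 1 (apply the recurrence for n = 0, 1, 2, 3): a_0 = -1, a_1 = 1, a_2 = 9/2, a_3 = 41/6, a_4 = 169/24, a_5 = 227/40.

a_(n+2) = [5 (n+1) a_(n+1) - 4 a_n] / ((n+1)(n+2)); check: a_0 = -1, a_1 = 1, a_2 = 9/2, a_3 = 41/6, a_4 = 169/24, a_5 = 227/40


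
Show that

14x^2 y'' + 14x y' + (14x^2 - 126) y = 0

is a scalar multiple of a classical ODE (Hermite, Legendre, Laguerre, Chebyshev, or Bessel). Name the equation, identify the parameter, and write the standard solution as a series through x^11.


All three coefficients share the factor 14; dividing through by 14 gives  x^2 y'' + x y' + (x^2 - 9) y = 0.
This matches the Bessel equation x^2 y'' + x y' + (x^2 - nu^2) y = 0 with nu^2 = 9, so nu = 3; the solution bounded at x = 0 is J_3(x).
Frobenius at x = 0: indicial roots ±nu; for r = nu the recurrence k(k + 2nu) c_k = -c_{k-2} gives the standard series J_nu(x) = sum_{k>=0} (-1)^k / (k! (k+nu)!) (x/2)^(2k+nu). Evaluate the first 5 terms:
  k = 0: (-1)^0 / (0! * 3! * 2^3) x^3 = 1/(1*6*8) x^3 = (1/48) x^3
  k = 1: (-1)^1 / (1! * 4! * 2^5) x^5 = -1/(1*24*32) x^5 = (-1/768) x^5
  k = 2: (-1)^2 / (2! * 5! * 2^7) x^7 = 1/(2*120*128) x^7 = (1/30720) x^7
  k = 3: (-1)^3 / (3! * 6! * 2^9) x^9 = -1/(6*720*512) x^9 = (-1/2211840) x^9
  k = 4: (-1)^4 / (4! * 7! * 2^11) x^11 = 1/(24*5040*2048) x^11 = (1/247726080) x^11
Hence J_3(x) = x^11/247726080 - x^9/2211840 + x^7/30720 - x^5/768 + x^3/48 + ....

J_3(x); series = x^11/247726080 - x^9/2211840 + x^7/30720 - x^5/768 + x^3/48


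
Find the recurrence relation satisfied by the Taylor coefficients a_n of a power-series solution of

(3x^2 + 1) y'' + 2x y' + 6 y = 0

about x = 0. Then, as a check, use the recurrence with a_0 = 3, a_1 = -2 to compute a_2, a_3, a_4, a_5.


Substitute y = sum_n a_n x^n.
(1 + 3 x^2) y'' contributes (n+2)(n+1) a_{n+2} + 3 n(n-1) a_n at x^n.
2 x y'(x) contributes 2 n a_n at x^n.
6 y(x) contributes 6 a_n at x^n.
Matching x^n: (n+2)(n+1) a_{n+2} + (3 n(n-1) + 2 n + 6) a_n = 0.
Thus a_{n+2} = (-3 n(n-1) - 2 n - 6) / ((n+1)(n+2)) * a_n.

Check with a_0 = 3, a_1 = -2 (apply the recurrence for n = 0, 1, 2, 3): a_0 = 3, a_1 = -2, a_2 = -9, a_3 = 8/3, a_4 = 12, a_5 = -4.

a_(n+2) = (-3 n(n-1) - 2 n - 6) / ((n+1)(n+2)) * a_n; check: a_0 = 3, a_1 = -2, a_2 = -9, a_3 = 8/3, a_4 = 12, a_5 = -4


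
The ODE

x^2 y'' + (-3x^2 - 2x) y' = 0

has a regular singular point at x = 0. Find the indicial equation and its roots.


Divide by x^2 to reach normal form y'' + P_1(x) y' + P_2(x) y = 0 with P_1(x) = -3 - 2/x and P_2(x) = 0.
x = 0 is a singular point because the y'-coefficient -3 - 2/x has a pole at x = 0.
It is a regular singular point because x P_1(x) = p(x) = -3x - 2 and x^2 P_2(x) = q(x) = 0 are polynomials, hence analytic at x = 0.
p(0) = -2,  q(0) = 0.
Indicial equation: r(r-1) + p(0) r + q(0) = 0, i.e. r^2 + (p(0) - 1) r + q(0) = 0, i.e. r^2 - 3 r = 0.
Discriminant: (-3)^2 - 4(0) = 9, so r = (3 ± 3)/2.
Solving: r_1 = 3, r_2 = 0.

indicial: r^2 - 3 r = 0; roots r_1 = 3, r_2 = 0


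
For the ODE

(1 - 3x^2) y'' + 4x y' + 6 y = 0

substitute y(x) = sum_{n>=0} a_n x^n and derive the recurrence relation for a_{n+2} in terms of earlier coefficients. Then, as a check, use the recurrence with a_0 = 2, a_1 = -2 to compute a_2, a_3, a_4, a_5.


Substitute y = sum_n a_n x^n.
(1 - 3 x^2) y'' contributes (n+2)(n+1) a_{n+2} - 3 n(n-1) a_n at x^n.
4 x y'(x) contributes 4 n a_n at x^n.
6 y(x) contributes 6 a_n at x^n.
Matching x^n: (n+2)(n+1) a_{n+2} + (-3 n(n-1) + 4 n + 6) a_n = 0.
Thus a_{n+2} = (3 n(n-1) - 4 n - 6) / ((n+1)(n+2)) * a_n.

Check with a_0 = 2, a_1 = -2 (apply the recurrence for n = 0, 1, 2, 3): a_0 = 2, a_1 = -2, a_2 = -6, a_3 = 10/3, a_4 = 4, a_5 = 0.

a_(n+2) = (3 n(n-1) - 4 n - 6) / ((n+1)(n+2)) * a_n; check: a_0 = 2, a_1 = -2, a_2 = -6, a_3 = 10/3, a_4 = 4, a_5 = 0


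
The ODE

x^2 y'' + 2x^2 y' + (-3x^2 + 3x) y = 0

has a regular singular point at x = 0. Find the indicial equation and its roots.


Divide by x^2 to reach normal form y'' + P_1(x) y' + P_2(x) y = 0 with P_1(x) = 2 and P_2(x) = -3 + 3/x.
x = 0 is a singular point because the y-coefficient -3 + 3/x has a pole at x = 0.
It is a regular singular point because x P_1(x) = p(x) = 2x and x^2 P_2(x) = q(x) = -3x^2 + 3x are polynomials, hence analytic at x = 0.
p(0) = 0,  q(0) = 0.
Indicial equation: r(r-1) + p(0) r + q(0) = 0, i.e. r^2 + (p(0) - 1) r + q(0) = 0, i.e. r^2 - 1 r = 0.
Discriminant: (-1)^2 - 4(0) = 1, so r = (1 ± 1)/2.
Solving: r_1 = 1, r_2 = 0.

indicial: r^2 - 1 r = 0; roots r_1 = 1, r_2 = 0


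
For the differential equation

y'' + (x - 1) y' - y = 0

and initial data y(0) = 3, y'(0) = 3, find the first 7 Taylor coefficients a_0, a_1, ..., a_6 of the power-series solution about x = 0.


Ansatz: y(x) = sum_{n>=0} a_n x^n, so y'(x) = sum_{n>=1} n a_n x^(n-1) and y''(x) = sum_{n>=2} n(n-1) a_n x^(n-2).
Substitute into P(x) y'' + Q(x) y' + R(x) y = 0 with P(x) = 1, Q(x) = x - 1, R(x) = -1, and match powers of x.
Initial conditions: a_0 = 3, a_1 = 3.
Setting the coefficient of each power of x to zero and solving order by order (substituting the coefficients already found):
  x^0: 2 a_2 - a_1 - a_0 = 0  ->  2 a_2 = a_1 + a_0 = 6  ->  a_2 = 3
  x^1: 6 a_3 - 2 a_2 = 0  ->  6 a_3 = 2 a_2 = 6  ->  a_3 = 1
  x^2: 12 a_4 - 3 a_3 + a_2 = 0  ->  12 a_4 = 3 a_3 - a_2 = 0  ->  a_4 = 0
  x^3: 20 a_5 - 4 a_4 + 2 a_3 = 0  ->  20 a_5 = 4 a_4 - 2 a_3 = -2  ->  a_5 = -1/10
  x^4: 30 a_6 - 5 a_5 + 3 a_4 = 0  ->  30 a_6 = 5 a_5 - 3 a_4 = -1/2  ->  a_6 = -1/60
Truncated series: y(x) = 3 + 3 x + 3 x^2 + x^3 - (1/10) x^5 - (1/60) x^6 + O(x^7).

a_0 = 3; a_1 = 3; a_2 = 3; a_3 = 1; a_4 = 0; a_5 = -1/10; a_6 = -1/60


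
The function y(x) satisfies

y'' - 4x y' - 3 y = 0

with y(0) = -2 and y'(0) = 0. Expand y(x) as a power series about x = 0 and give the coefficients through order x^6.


Ansatz: y(x) = sum_{n>=0} a_n x^n, so y'(x) = sum_{n>=1} n a_n x^(n-1) and y''(x) = sum_{n>=2} n(n-1) a_n x^(n-2).
Substitute into P(x) y'' + Q(x) y' + R(x) y = 0 with P(x) = 1, Q(x) = -4x, R(x) = -3, and match powers of x.
Initial conditions: a_0 = -2, a_1 = 0.
Setting the coefficient of each power of x to zero and solving order by order (substituting the coefficients already found):
  x^0: 2 a_2 - 3 a_0 = 0  ->  2 a_2 = 3 a_0 = -6  ->  a_2 = -3
  x^1: 6 a_3 - 7 a_1 = 0  ->  6 a_3 = 7 a_1 = 0  ->  a_3 = 0
  x^2: 12 a_4 - 11 a_2 = 0  ->  12 a_4 = 11 a_2 = -33  ->  a_4 = -11/4
  x^3: 20 a_5 - 15 a_3 = 0  ->  20 a_5 = 15 a_3 = 0  ->  a_5 = 0
  x^4: 30 a_6 - 19 a_4 = 0  ->  30 a_6 = 19 a_4 = -209/4  ->  a_6 = -209/120
Truncated series: y(x) = -2 - 3 x^2 - (11/4) x^4 - (209/120) x^6 + O(x^7).

a_0 = -2; a_1 = 0; a_2 = -3; a_3 = 0; a_4 = -11/4; a_5 = 0; a_6 = -209/120


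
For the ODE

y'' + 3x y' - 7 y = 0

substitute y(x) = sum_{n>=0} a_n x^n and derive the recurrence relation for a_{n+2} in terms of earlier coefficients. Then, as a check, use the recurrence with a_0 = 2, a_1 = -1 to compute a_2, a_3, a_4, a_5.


Substitute y = sum_n a_n x^n.
y''(x) has coefficient (n+2)(n+1) a_{n+2} at x^n;
3 x y'(x) has coefficient 3 n a_n at x^n (shift);
-7 y(x) has coefficient -7 a_n at x^n.
Matching x^n: (n+2)(n+1) a_{n+2} + (3n - 7) a_n = 0.
Thus a_{n+2} = (-3n + 7) / ((n+1)(n+2)) * a_n.

Check with a_0 = 2, a_1 = -1 (apply the recurrence for n = 0, 1, 2, 3): a_0 = 2, a_1 = -1, a_2 = 7, a_3 = -2/3, a_4 = 7/12, a_5 = 1/15.

a_(n+2) = (-3n + 7) / ((n+1)(n+2)) * a_n; check: a_0 = 2, a_1 = -1, a_2 = 7, a_3 = -2/3, a_4 = 7/12, a_5 = 1/15


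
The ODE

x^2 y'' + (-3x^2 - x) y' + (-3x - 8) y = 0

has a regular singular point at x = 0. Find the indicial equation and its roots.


Divide by x^2 to reach normal form y'' + P_1(x) y' + P_2(x) y = 0 with P_1(x) = -3 - 1/x and P_2(x) = -3/x - 8/x^2.
x = 0 is a singular point because the y'-coefficient -3 - 1/x has a pole at x = 0 and the y-coefficient -3/x - 8/x^2 has a pole at x = 0.
It is a regular singular point because x P_1(x) = p(x) = -3x - 1 and x^2 P_2(x) = q(x) = -3x - 8 are polynomials, hence analytic at x = 0.
p(0) = -1,  q(0) = -8.
Indicial equation: r(r-1) + p(0) r + q(0) = 0, i.e. r^2 + (p(0) - 1) r + q(0) = 0, i.e. r^2 - 2 r - 8 = 0.
Discriminant: (-2)^2 - 4(-8) = 36, so r = (2 ± 6)/2.
Solving: r_1 = 4, r_2 = -2.

indicial: r^2 - 2 r - 8 = 0; roots r_1 = 4, r_2 = -2


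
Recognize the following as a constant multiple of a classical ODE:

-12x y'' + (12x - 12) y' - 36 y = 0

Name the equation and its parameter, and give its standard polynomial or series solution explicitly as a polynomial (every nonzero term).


All three coefficients share the factor -12; dividing through by -12 gives  x y'' + (1 - x) y' + 3 y = 0.
This matches the Laguerre equation x y'' + (1 - x) y' + n y = 0 with n = 3; the polynomial solution is L_3(x).
With y = sum_k a_k x^k, matching x^k gives (k+1)k a_{k+1} + (k+1) a_{k+1} - k a_k + n a_k = 0, i.e. (k+1)^2 a_{k+1} = (k - n) a_k = (k - 3) a_k. The right side vanishes at k = 3, so the series terminates at degree 3.
Standard normalization L_n(0) = 1 gives a_0 = 1. Work upward with a_{k+1} = (k - 3) a_k / (k+1)^2:
  a_1 = (0 - 3)(1) / 1^2 = -3/1 = -3
  a_2 = (1 - 3)(-3) / 2^2 = 6/4 = 3/2
  a_3 = (2 - 3)(3/2) / 3^2 = (-3/2)/9 = -1/6
Hence L_3(x) = -x^3/6 + 3 x^2/2 - 3 x + 1.

L_3(x); series = -x^3/6 + 3 x^2/2 - 3 x + 1


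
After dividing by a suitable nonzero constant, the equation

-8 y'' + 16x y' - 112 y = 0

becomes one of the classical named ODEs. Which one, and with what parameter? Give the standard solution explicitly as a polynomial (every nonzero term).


All three coefficients share the factor -8; dividing through by -8 gives  y'' - 2x y' + 14 y = 0.
This matches the Hermite equation y'' - 2x y' + 2n y = 0 with 2n = 14, so n = 7; the polynomial solution is H_7(x).
With y = sum_k a_k x^k, matching x^k gives (k+2)(k+1) a_{k+2} = 2(k - n) a_k = 2(k - 7) a_k. The right side vanishes at k = 7, so the series with the parity of 7 terminates at degree 7.
Standard normalization: leading coefficient of H_n is 2^n, so a_7 = 2^7 = 128. Work downward with a_k = (k+1)(k+2) a_{k+2} / (2(k - n)):
  a_5 = (6)(7)(128) / (2(5 - 7)) = 5376/(-4) = -1344
  a_3 = (4)(5)(-1344) / (2(3 - 7)) = -26880/(-8) = 3360
  a_1 = (2)(3)(3360) / (2(1 - 7)) = 20160/(-12) = -1680
Hence H_7(x) = 128 x^7 - 1344 x^5 + 3360 x^3 - 1680 x.

H_7(x); series = 128 x^7 - 1344 x^5 + 3360 x^3 - 1680 x


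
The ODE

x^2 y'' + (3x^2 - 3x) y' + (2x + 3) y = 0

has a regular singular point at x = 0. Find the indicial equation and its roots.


Divide by x^2 to reach normal form y'' + P_1(x) y' + P_2(x) y = 0 with P_1(x) = 3 - 3/x and P_2(x) = 2/x + 3/x^2.
x = 0 is a singular point because the y'-coefficient 3 - 3/x has a pole at x = 0 and the y-coefficient 2/x + 3/x^2 has a pole at x = 0.
It is a regular singular point because x P_1(x) = p(x) = 3x - 3 and x^2 P_2(x) = q(x) = 2x + 3 are polynomials, hence analytic at x = 0.
p(0) = -3,  q(0) = 3.
Indicial equation: r(r-1) + p(0) r + q(0) = 0, i.e. r^2 + (p(0) - 1) r + q(0) = 0, i.e. r^2 - 4 r + 3 = 0.
Discriminant: (-4)^2 - 4(3) = 4, so r = (4 ± 2)/2.
Solving: r_1 = 3, r_2 = 1.

indicial: r^2 - 4 r + 3 = 0; roots r_1 = 3, r_2 = 1


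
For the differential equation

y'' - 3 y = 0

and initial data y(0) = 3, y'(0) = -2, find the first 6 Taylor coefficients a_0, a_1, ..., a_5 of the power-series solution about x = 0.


Ansatz: y(x) = sum_{n>=0} a_n x^n, so y'(x) = sum_{n>=1} n a_n x^(n-1) and y''(x) = sum_{n>=2} n(n-1) a_n x^(n-2).
Substitute into P(x) y'' + Q(x) y' + R(x) y = 0 with P(x) = 1, Q(x) = 0, R(x) = -3, and match powers of x.
Initial conditions: a_0 = 3, a_1 = -2.
Setting the coefficient of each power of x to zero and solving order by order (substituting the coefficients already found):
  x^0: 2 a_2 - 3 a_0 = 0  ->  2 a_2 = 3 a_0 = 9  ->  a_2 = 9/2
  x^1: 6 a_3 - 3 a_1 = 0  ->  6 a_3 = 3 a_1 = -6  ->  a_3 = -1
  x^2: 12 a_4 - 3 a_2 = 0  ->  12 a_4 = 3 a_2 = 27/2  ->  a_4 = 9/8
  x^3: 20 a_5 - 3 a_3 = 0  ->  20 a_5 = 3 a_3 = -3  ->  a_5 = -3/20
Truncated series: y(x) = 3 - 2 x + (9/2) x^2 - x^3 + (9/8) x^4 - (3/20) x^5 + O(x^6).

a_0 = 3; a_1 = -2; a_2 = 9/2; a_3 = -1; a_4 = 9/8; a_5 = -3/20


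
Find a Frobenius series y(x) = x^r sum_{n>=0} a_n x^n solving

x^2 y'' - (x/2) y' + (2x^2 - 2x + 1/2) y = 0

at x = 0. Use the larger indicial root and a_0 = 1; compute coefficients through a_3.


Write in Frobenius form y'' + (p(x)/x) y' + (q(x)/x^2) y = 0:
  p(x) = -1/2,  q(x) = 2x^2 - 2x + 1/2.
Indicial equation: r(r-1) + (-1/2) r + (1/2) = 0 -> roots r_1 = 1, r_2 = 1/2.
Take r = r_1 = 1. Let y(x) = x^r sum_{n>=0} a_n x^n with a_0 = 1.
Substitute y = x^r sum a_n x^n and match x^{r+n}. The recurrence is
  D(n) a_n - 2 a_{n-1} + 2 a_{n-2} = 0,  where D(n) = (r+n)(r+n-1) + (-1/2)(r+n) + (1/2).
  a_n = [2 a_{n-1} - 2 a_{n-2}] / D(n).
Since the indicial polynomial factors as (r - r_1)(r - r_2), D(n) = (r_1 + n - r_1)(r_1 + n - r_2) = n(n + 1/2).
Evaluating step by step (a_0 = 1):
  n = 1: D(1) = 1(1 + 1/2) = 3/2; numerator = 2(1) = 2; a_1 = (2)/(3/2) = 4/3
  n = 2: D(2) = 2(2 + 1/2) = 5; numerator = 2(4/3) - 2(1) = 2/3; a_2 = (2/3)/(5) = 2/15
  n = 3: D(3) = 3(3 + 1/2) = 21/2; numerator = 2(2/15) - 2(4/3) = -12/5; a_3 = (-12/5)/(21/2) = -8/35

r = 1; a_0 = 1; a_1 = 4/3; a_2 = 2/15; a_3 = -8/35


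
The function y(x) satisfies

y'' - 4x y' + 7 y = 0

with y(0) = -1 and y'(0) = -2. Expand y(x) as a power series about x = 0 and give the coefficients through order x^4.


Ansatz: y(x) = sum_{n>=0} a_n x^n, so y'(x) = sum_{n>=1} n a_n x^(n-1) and y''(x) = sum_{n>=2} n(n-1) a_n x^(n-2).
Substitute into P(x) y'' + Q(x) y' + R(x) y = 0 with P(x) = 1, Q(x) = -4x, R(x) = 7, and match powers of x.
Initial conditions: a_0 = -1, a_1 = -2.
Setting the coefficient of each power of x to zero and solving order by order (substituting the coefficients already found):
  x^0: 2 a_2 + 7 a_0 = 0  ->  2 a_2 = -7 a_0 = 7  ->  a_2 = 7/2
  x^1: 6 a_3 + 3 a_1 = 0  ->  6 a_3 = -3 a_1 = 6  ->  a_3 = 1
  x^2: 12 a_4 - a_2 = 0  ->  12 a_4 = a_2 = 7/2  ->  a_4 = 7/24
Truncated series: y(x) = -1 - 2 x + (7/2) x^2 + x^3 + (7/24) x^4 + O(x^5).

a_0 = -1; a_1 = -2; a_2 = 7/2; a_3 = 1; a_4 = 7/24


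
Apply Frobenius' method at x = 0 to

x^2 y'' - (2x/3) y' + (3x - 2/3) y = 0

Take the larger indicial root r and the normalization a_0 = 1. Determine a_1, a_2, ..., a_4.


Write in Frobenius form y'' + (p(x)/x) y' + (q(x)/x^2) y = 0:
  p(x) = -2/3,  q(x) = 3x - 2/3.
Indicial equation: r(r-1) + (-2/3) r + (-2/3) = 0 -> roots r_1 = 2, r_2 = -1/3.
Take r = r_1 = 2. Let y(x) = x^r sum_{n>=0} a_n x^n with a_0 = 1.
Substitute y = x^r sum a_n x^n and match x^{r+n}. The recurrence is
  D(n) a_n + 3 a_{n-1} = 0,  where D(n) = (r+n)(r+n-1) + (-2/3)(r+n) + (-2/3).
  a_n = -3 / D(n) * a_{n-1}.
Since the indicial polynomial factors as (r - r_1)(r - r_2), D(n) = (r_1 + n - r_1)(r_1 + n - r_2) = n(n + 7/3).
Evaluating step by step (a_0 = 1):
  n = 1: D(1) = 1(1 + 7/3) = 10/3; numerator = -3(1) = -3; a_1 = (-3)/(10/3) = -9/10
  n = 2: D(2) = 2(2 + 7/3) = 26/3; numerator = -3(-9/10) = 27/10; a_2 = (27/10)/(26/3) = 81/260
  n = 3: D(3) = 3(3 + 7/3) = 16; numerator = -3(81/260) = -243/260; a_3 = (-243/260)/(16) = -243/4160
  n = 4: D(4) = 4(4 + 7/3) = 76/3; numerator = -3(-243/4160) = 729/4160; a_4 = (729/4160)/(76/3) = 2187/316160

r = 2; a_0 = 1; a_1 = -9/10; a_2 = 81/260; a_3 = -243/4160; a_4 = 2187/316160


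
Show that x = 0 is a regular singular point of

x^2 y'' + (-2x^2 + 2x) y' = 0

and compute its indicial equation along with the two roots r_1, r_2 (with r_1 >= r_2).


Divide by x^2 to reach normal form y'' + P_1(x) y' + P_2(x) y = 0 with P_1(x) = -2 + 2/x and P_2(x) = 0.
x = 0 is a singular point because the y'-coefficient -2 + 2/x has a pole at x = 0.
It is a regular singular point because x P_1(x) = p(x) = 2 - 2x and x^2 P_2(x) = q(x) = 0 are polynomials, hence analytic at x = 0.
p(0) = 2,  q(0) = 0.
Indicial equation: r(r-1) + p(0) r + q(0) = 0, i.e. r^2 + (p(0) - 1) r + q(0) = 0, i.e. r^2 + 1 r = 0.
Discriminant: (1)^2 - 4(0) = 1, so r = (-1 ± 1)/2.
Solving: r_1 = 0, r_2 = -1.

indicial: r^2 + 1 r = 0; roots r_1 = 0, r_2 = -1


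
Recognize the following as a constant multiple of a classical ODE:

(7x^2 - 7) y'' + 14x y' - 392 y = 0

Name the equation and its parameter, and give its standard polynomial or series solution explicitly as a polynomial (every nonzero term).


All three coefficients share the factor -7; dividing through by -7 gives  (1 - x^2) y'' - 2x y' + 56 y = 0.
This matches the Legendre equation (1 - x^2) y'' - 2x y' + n(n+1) y = 0 (note the -2x y' term) with n(n+1) = 56, so n = 7; the polynomial solution is P_7(x).
With y = sum_k a_k x^k, matching x^k gives (k+2)(k+1) a_{k+2} = [k(k+1) - n(n+1)] a_k = (k - 7)(k + 8) a_k. The right side vanishes at k = 7, so the series with the parity of 7 terminates at degree 7.
Standard normalization (P_n(1) = 1): leading coefficient (2n)!/(2^n (n!)^2) = 87178291200/(128*25401600) = 429/16, so a_7 = 429/16. Work downward with a_k = (k+1)(k+2) a_{k+2} / ((k - 7)(k + 8)):
  a_5 = (6)(7)(429/16) / ((5 - 7)(5 + 8)) = (9009/8)/(-26) = -693/16
  a_3 = (4)(5)(-693/16) / ((3 - 7)(3 + 8)) = (-3465/4)/(-44) = 315/16
  a_1 = (2)(3)(315/16) / ((1 - 7)(1 + 8)) = (945/8)/(-54) = -35/16
Hence P_7(x) = 429 x^7/16 - 693 x^5/16 + 315 x^3/16 - 35 x/16.

P_7(x); series = 429 x^7/16 - 693 x^5/16 + 315 x^3/16 - 35 x/16


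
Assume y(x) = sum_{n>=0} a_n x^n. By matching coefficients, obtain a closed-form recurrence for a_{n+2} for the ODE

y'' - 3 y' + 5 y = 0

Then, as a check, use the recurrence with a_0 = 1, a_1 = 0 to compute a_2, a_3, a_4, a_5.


Substitute y = sum_n a_n x^n.
y''(x) has coefficient (n+2)(n+1) a_{n+2} at x^n;
-3 y'(x) has coefficient -3 (n+1) a_{n+1} at x^n;
5 y(x) has coefficient 5 a_n at x^n.
Matching x^n: (n+2)(n+1) a_{n+2} - 3 (n+1) a_{n+1} + 5 a_n = 0.
Thus a_{n+2} = [3 (n+1) a_{n+1} - 5 a_n] / ((n+1)(n+2)).

Check with a_0 = 1, a_1 = 0 (apply the recurrence for n = 0, 1, 2, 3): a_0 = 1, a_1 = 0, a_2 = -5/2, a_3 = -5/2, a_4 = -5/6, a_5 = 1/8.

a_(n+2) = [3 (n+1) a_(n+1) - 5 a_n] / ((n+1)(n+2)); check: a_0 = 1, a_1 = 0, a_2 = -5/2, a_3 = -5/2, a_4 = -5/6, a_5 = 1/8


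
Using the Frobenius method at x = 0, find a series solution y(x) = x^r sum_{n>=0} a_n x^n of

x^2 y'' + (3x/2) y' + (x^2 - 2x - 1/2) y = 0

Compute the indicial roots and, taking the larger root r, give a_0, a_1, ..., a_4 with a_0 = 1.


Write in Frobenius form y'' + (p(x)/x) y' + (q(x)/x^2) y = 0:
  p(x) = 3/2,  q(x) = x^2 - 2x - 1/2.
Indicial equation: r(r-1) + (3/2) r + (-1/2) = 0 -> roots r_1 = 1/2, r_2 = -1.
Take r = r_1 = 1/2. Let y(x) = x^r sum_{n>=0} a_n x^n with a_0 = 1.
Substitute y = x^r sum a_n x^n and match x^{r+n}. The recurrence is
  D(n) a_n - 2 a_{n-1} + 1 a_{n-2} = 0,  where D(n) = (r+n)(r+n-1) + (3/2)(r+n) + (-1/2).
  a_n = [2 a_{n-1} - 1 a_{n-2}] / D(n).
Since the indicial polynomial factors as (r - r_1)(r - r_2), D(n) = (r_1 + n - r_1)(r_1 + n - r_2) = n(n + 3/2).
Evaluating step by step (a_0 = 1):
  n = 1: D(1) = 1(1 + 3/2) = 5/2; numerator = 2(1) = 2; a_1 = (2)/(5/2) = 4/5
  n = 2: D(2) = 2(2 + 3/2) = 7; numerator = 2(4/5) - 1(1) = 3/5; a_2 = (3/5)/(7) = 3/35
  n = 3: D(3) = 3(3 + 3/2) = 27/2; numerator = 2(3/35) - 1(4/5) = -22/35; a_3 = (-22/35)/(27/2) = -44/945
  n = 4: D(4) = 4(4 + 3/2) = 22; numerator = 2(-44/945) - 1(3/35) = -169/945; a_4 = (-169/945)/(22) = -169/20790

r = 1/2; a_0 = 1; a_1 = 4/5; a_2 = 3/35; a_3 = -44/945; a_4 = -169/20790


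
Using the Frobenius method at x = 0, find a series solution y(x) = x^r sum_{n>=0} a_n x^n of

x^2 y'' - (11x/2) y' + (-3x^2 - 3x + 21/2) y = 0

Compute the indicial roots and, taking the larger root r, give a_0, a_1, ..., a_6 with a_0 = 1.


Write in Frobenius form y'' + (p(x)/x) y' + (q(x)/x^2) y = 0:
  p(x) = -11/2,  q(x) = -3x^2 - 3x + 21/2.
Indicial equation: r(r-1) + (-11/2) r + (21/2) = 0 -> roots r_1 = 7/2, r_2 = 3.
Take r = r_1 = 7/2. Let y(x) = x^r sum_{n>=0} a_n x^n with a_0 = 1.
Substitute y = x^r sum a_n x^n and match x^{r+n}. The recurrence is
  D(n) a_n - 3 a_{n-1} - 3 a_{n-2} = 0,  where D(n) = (r+n)(r+n-1) + (-11/2)(r+n) + (21/2).
  a_n = [3 a_{n-1} + 3 a_{n-2}] / D(n).
Since the indicial polynomial factors as (r - r_1)(r - r_2), D(n) = (r_1 + n - r_1)(r_1 + n - r_2) = n(n + 1/2).
Evaluating step by step (a_0 = 1):
  n = 1: D(1) = 1(1 + 1/2) = 3/2; numerator = 3(1) = 3; a_1 = (3)/(3/2) = 2
  n = 2: D(2) = 2(2 + 1/2) = 5; numerator = 3(2) + 3(1) = 9; a_2 = (9)/(5) = 9/5
  n = 3: D(3) = 3(3 + 1/2) = 21/2; numerator = 3(9/5) + 3(2) = 57/5; a_3 = (57/5)/(21/2) = 38/35
  n = 4: D(4) = 4(4 + 1/2) = 18; numerator = 3(38/35) + 3(9/5) = 303/35; a_4 = (303/35)/(18) = 101/210
  n = 5: D(5) = 5(5 + 1/2) = 55/2; numerator = 3(101/210) + 3(38/35) = 47/10; a_5 = (47/10)/(55/2) = 47/275
  n = 6: D(6) = 6(6 + 1/2) = 39; numerator = 3(47/275) + 3(101/210) = 7529/3850; a_6 = (7529/3850)/(39) = 7529/150150

r = 7/2; a_0 = 1; a_1 = 2; a_2 = 9/5; a_3 = 38/35; a_4 = 101/210; a_5 = 47/275; a_6 = 7529/150150


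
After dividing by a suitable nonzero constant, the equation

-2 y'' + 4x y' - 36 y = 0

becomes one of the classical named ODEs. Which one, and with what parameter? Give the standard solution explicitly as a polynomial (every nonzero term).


All three coefficients share the factor -2; dividing through by -2 gives  y'' - 2x y' + 18 y = 0.
This matches the Hermite equation y'' - 2x y' + 2n y = 0 with 2n = 18, so n = 9; the polynomial solution is H_9(x).
With y = sum_k a_k x^k, matching x^k gives (k+2)(k+1) a_{k+2} = 2(k - n) a_k = 2(k - 9) a_k. The right side vanishes at k = 9, so the series with the parity of 9 terminates at degree 9.
Standard normalization: leading coefficient of H_n is 2^n, so a_9 = 2^9 = 512. Work downward with a_k = (k+1)(k+2) a_{k+2} / (2(k - n)):
  a_7 = (8)(9)(512) / (2(7 - 9)) = 36864/(-4) = -9216
  a_5 = (6)(7)(-9216) / (2(5 - 9)) = -387072/(-8) = 48384
  a_3 = (4)(5)(48384) / (2(3 - 9)) = 967680/(-12) = -80640
  a_1 = (2)(3)(-80640) / (2(1 - 9)) = -483840/(-16) = 30240
Hence H_9(x) = 512 x^9 - 9216 x^7 + 48384 x^5 - 80640 x^3 + 30240 x.

H_9(x); series = 512 x^9 - 9216 x^7 + 48384 x^5 - 80640 x^3 + 30240 x


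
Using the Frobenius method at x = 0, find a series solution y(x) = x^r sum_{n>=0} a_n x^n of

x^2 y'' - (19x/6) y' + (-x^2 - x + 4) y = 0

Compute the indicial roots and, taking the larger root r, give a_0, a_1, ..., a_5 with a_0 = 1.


Write in Frobenius form y'' + (p(x)/x) y' + (q(x)/x^2) y = 0:
  p(x) = -19/6,  q(x) = -x^2 - x + 4.
Indicial equation: r(r-1) + (-19/6) r + (4) = 0 -> roots r_1 = 8/3, r_2 = 3/2.
Take r = r_1 = 8/3. Let y(x) = x^r sum_{n>=0} a_n x^n with a_0 = 1.
Substitute y = x^r sum a_n x^n and match x^{r+n}. The recurrence is
  D(n) a_n - 1 a_{n-1} - 1 a_{n-2} = 0,  where D(n) = (r+n)(r+n-1) + (-19/6)(r+n) + (4).
  a_n = [1 a_{n-1} + 1 a_{n-2}] / D(n).
Since the indicial polynomial factors as (r - r_1)(r - r_2), D(n) = (r_1 + n - r_1)(r_1 + n - r_2) = n(n + 7/6).
Evaluating step by step (a_0 = 1):
  n = 1: D(1) = 1(1 + 7/6) = 13/6; numerator = 1(1) = 1; a_1 = (1)/(13/6) = 6/13
  n = 2: D(2) = 2(2 + 7/6) = 19/3; numerator = 1(6/13) + 1(1) = 19/13; a_2 = (19/13)/(19/3) = 3/13
  n = 3: D(3) = 3(3 + 7/6) = 25/2; numerator = 1(3/13) + 1(6/13) = 9/13; a_3 = (9/13)/(25/2) = 18/325
  n = 4: D(4) = 4(4 + 7/6) = 62/3; numerator = 1(18/325) + 1(3/13) = 93/325; a_4 = (93/325)/(62/3) = 9/650
  n = 5: D(5) = 5(5 + 7/6) = 185/6; numerator = 1(9/650) + 1(18/325) = 9/130; a_5 = (9/130)/(185/6) = 27/12025

r = 8/3; a_0 = 1; a_1 = 6/13; a_2 = 3/13; a_3 = 18/325; a_4 = 9/650; a_5 = 27/12025


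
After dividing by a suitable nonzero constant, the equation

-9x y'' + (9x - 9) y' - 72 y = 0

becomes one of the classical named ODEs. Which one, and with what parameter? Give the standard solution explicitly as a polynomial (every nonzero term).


All three coefficients share the factor -9; dividing through by -9 gives  x y'' + (1 - x) y' + 8 y = 0.
This matches the Laguerre equation x y'' + (1 - x) y' + n y = 0 with n = 8; the polynomial solution is L_8(x).
With y = sum_k a_k x^k, matching x^k gives (k+1)k a_{k+1} + (k+1) a_{k+1} - k a_k + n a_k = 0, i.e. (k+1)^2 a_{k+1} = (k - n) a_k = (k - 8) a_k. The right side vanishes at k = 8, so the series terminates at degree 8.
Standard normalization L_n(0) = 1 gives a_0 = 1. Work upward with a_{k+1} = (k - 8) a_k / (k+1)^2:
  a_1 = (0 - 8)(1) / 1^2 = -8/1 = -8
  a_2 = (1 - 8)(-8) / 2^2 = 56/4 = 14
  a_3 = (2 - 8)(14) / 3^2 = -84/9 = -28/3
  a_4 = (3 - 8)(-28/3) / 4^2 = (140/3)/16 = 35/12
  a_5 = (4 - 8)(35/12) / 5^2 = (-35/3)/25 = -7/15
  a_6 = (5 - 8)(-7/15) / 6^2 = (7/5)/36 = 7/180
  a_7 = (6 - 8)(7/180) / 7^2 = (-7/90)/49 = -1/630
  a_8 = (7 - 8)(-1/630) / 8^2 = (1/630)/64 = 1/40320
Hence L_8(x) = x^8/40320 - x^7/630 + 7 x^6/180 - 7 x^5/15 + 35 x^4/12 - 28 x^3/3 + 14 x^2 - 8 x + 1.

L_8(x); series = x^8/40320 - x^7/630 + 7 x^6/180 - 7 x^5/15 + 35 x^4/12 - 28 x^3/3 + 14 x^2 - 8 x + 1


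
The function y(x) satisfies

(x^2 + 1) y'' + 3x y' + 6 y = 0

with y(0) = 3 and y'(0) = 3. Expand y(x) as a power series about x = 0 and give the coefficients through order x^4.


Ansatz: y(x) = sum_{n>=0} a_n x^n, so y'(x) = sum_{n>=1} n a_n x^(n-1) and y''(x) = sum_{n>=2} n(n-1) a_n x^(n-2).
Substitute into P(x) y'' + Q(x) y' + R(x) y = 0 with P(x) = x^2 + 1, Q(x) = 3x, R(x) = 6, and match powers of x.
Initial conditions: a_0 = 3, a_1 = 3.
Setting the coefficient of each power of x to zero and solving order by order (substituting the coefficients already found):
  x^0: 2 a_2 + 6 a_0 = 0  ->  2 a_2 = -6 a_0 = -18  ->  a_2 = -9
  x^1: 6 a_3 + 9 a_1 = 0  ->  6 a_3 = -9 a_1 = -27  ->  a_3 = -9/2
  x^2: 12 a_4 + 14 a_2 = 0  ->  12 a_4 = -14 a_2 = 126  ->  a_4 = 21/2
Truncated series: y(x) = 3 + 3 x - 9 x^2 - (9/2) x^3 + (21/2) x^4 + O(x^5).

a_0 = 3; a_1 = 3; a_2 = -9; a_3 = -9/2; a_4 = 21/2


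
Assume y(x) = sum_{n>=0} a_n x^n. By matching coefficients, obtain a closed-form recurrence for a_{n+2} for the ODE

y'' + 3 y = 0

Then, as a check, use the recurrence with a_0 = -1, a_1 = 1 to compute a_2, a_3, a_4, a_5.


Substitute y = sum_n a_n x^n into y'' + (const) y = 0.
y''(x) = sum_{n>=0} (n+2)(n+1) a_{n+2} x^n.
The ODE becomes sum_n [(n+2)(n+1) a_{n+2} + 3 a_n] x^n = 0.
Setting each coefficient to zero gives the recurrence:
  (n+2)(n+1) a_{n+2} + 3 a_n = 0,
  a_{n+2} = -3 / ((n+1)(n+2)) a_n.

Check with a_0 = -1, a_1 = 1 (apply the recurrence for n = 0, 1, 2, 3): a_0 = -1, a_1 = 1, a_2 = 3/2, a_3 = -1/2, a_4 = -3/8, a_5 = 3/40.

a_{n+2} = -3/((n+1)(n+2)) * a_n; check: a_0 = -1, a_1 = 1, a_2 = 3/2, a_3 = -1/2, a_4 = -3/8, a_5 = 3/40


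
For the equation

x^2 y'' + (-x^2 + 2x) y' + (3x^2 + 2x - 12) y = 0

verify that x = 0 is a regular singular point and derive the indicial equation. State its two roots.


Divide by x^2 to reach normal form y'' + P_1(x) y' + P_2(x) y = 0 with P_1(x) = -1 + 2/x and P_2(x) = 3 + 2/x - 12/x^2.
x = 0 is a singular point because the y'-coefficient -1 + 2/x has a pole at x = 0 and the y-coefficient 3 + 2/x - 12/x^2 has a pole at x = 0.
It is a regular singular point because x P_1(x) = p(x) = 2 - x and x^2 P_2(x) = q(x) = 3x^2 + 2x - 12 are polynomials, hence analytic at x = 0.
p(0) = 2,  q(0) = -12.
Indicial equation: r(r-1) + p(0) r + q(0) = 0, i.e. r^2 + (p(0) - 1) r + q(0) = 0, i.e. r^2 + 1 r - 12 = 0.
Discriminant: (1)^2 - 4(-12) = 49, so r = (-1 ± 7)/2.
Solving: r_1 = 3, r_2 = -4.

indicial: r^2 + 1 r - 12 = 0; roots r_1 = 3, r_2 = -4


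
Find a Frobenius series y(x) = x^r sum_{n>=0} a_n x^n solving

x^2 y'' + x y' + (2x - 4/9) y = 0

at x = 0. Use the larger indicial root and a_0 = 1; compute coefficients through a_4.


Write in Frobenius form y'' + (p(x)/x) y' + (q(x)/x^2) y = 0:
  p(x) = 1,  q(x) = 2x - 4/9.
Indicial equation: r(r-1) + (1) r + (-4/9) = 0 -> roots r_1 = 2/3, r_2 = -2/3.
Take r = r_1 = 2/3. Let y(x) = x^r sum_{n>=0} a_n x^n with a_0 = 1.
Substitute y = x^r sum a_n x^n and match x^{r+n}. The recurrence is
  D(n) a_n + 2 a_{n-1} = 0,  where D(n) = (r+n)(r+n-1) + (1)(r+n) + (-4/9).
  a_n = -2 / D(n) * a_{n-1}.
Since the indicial polynomial factors as (r - r_1)(r - r_2), D(n) = (r_1 + n - r_1)(r_1 + n - r_2) = n(n + 4/3).
Evaluating step by step (a_0 = 1):
  n = 1: D(1) = 1(1 + 4/3) = 7/3; numerator = -2(1) = -2; a_1 = (-2)/(7/3) = -6/7
  n = 2: D(2) = 2(2 + 4/3) = 20/3; numerator = -2(-6/7) = 12/7; a_2 = (12/7)/(20/3) = 9/35
  n = 3: D(3) = 3(3 + 4/3) = 13; numerator = -2(9/35) = -18/35; a_3 = (-18/35)/(13) = -18/455
  n = 4: D(4) = 4(4 + 4/3) = 64/3; numerator = -2(-18/455) = 36/455; a_4 = (36/455)/(64/3) = 27/7280

r = 2/3; a_0 = 1; a_1 = -6/7; a_2 = 9/35; a_3 = -18/455; a_4 = 27/7280
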